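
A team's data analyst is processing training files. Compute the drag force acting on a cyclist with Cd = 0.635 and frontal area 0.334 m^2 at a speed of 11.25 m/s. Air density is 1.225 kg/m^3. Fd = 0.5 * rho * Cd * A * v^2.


Step 1: v^2 = 126.5625
Step 2: Fd = 0.5 * 1.225 * 0.635 * 0.334 * 126.5625
= 16.441 N

16.441 N


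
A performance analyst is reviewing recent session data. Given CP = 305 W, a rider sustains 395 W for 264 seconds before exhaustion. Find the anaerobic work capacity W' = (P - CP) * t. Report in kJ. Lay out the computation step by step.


Excess power = 395 - 305 = 90 W
Work above CP = 90 * 264 = 23760 J
W' = 23.76 kJ

23.76 kJ


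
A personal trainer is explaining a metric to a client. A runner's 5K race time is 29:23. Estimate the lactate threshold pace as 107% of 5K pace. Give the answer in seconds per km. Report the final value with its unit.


Total race time = 29*60 + 23 = 1763 seconds
5K pace = 1763 / 5 = 352.6 sec/km
LT pace = 352.6 * 1.07 = 377.28 sec/km

377.28 s/km


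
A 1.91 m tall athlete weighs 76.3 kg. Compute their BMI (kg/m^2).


height^2 = 3.6481 m^2
BMI = 76.3 / 3.6481 = 20.91 kg/m^2

20.91 kg/m^2


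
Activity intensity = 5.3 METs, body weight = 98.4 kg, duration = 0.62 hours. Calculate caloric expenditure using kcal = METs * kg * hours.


kcal = 5.3 * 98.4 * 0.62
= 521.52 * 0.62
= 323.34 kcal

323.34 kcal


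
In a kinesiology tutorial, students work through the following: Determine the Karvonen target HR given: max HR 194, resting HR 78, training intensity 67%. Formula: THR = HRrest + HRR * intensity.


HRR = HRmax - HRrest = 194 - 78 = 116
THR = 78 + 116 * 0.67
= 155.72 bpm

155.72 bpm


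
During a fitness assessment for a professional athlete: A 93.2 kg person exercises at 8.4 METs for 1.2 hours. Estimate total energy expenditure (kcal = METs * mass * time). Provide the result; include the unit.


Energy = METs * mass(kg) * time(h)
= 8.4 * 93.2 * 1.2
= 939.46 kcal

939.46 kcal


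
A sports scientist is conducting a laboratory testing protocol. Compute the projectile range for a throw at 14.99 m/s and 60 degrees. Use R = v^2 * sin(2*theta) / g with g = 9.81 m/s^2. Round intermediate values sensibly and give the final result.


Two times the angle = 120 degrees
sin(120) = 0.866025
R = 224.7001 * 0.866025 / 9.81 = 19.836 m

19.836 m


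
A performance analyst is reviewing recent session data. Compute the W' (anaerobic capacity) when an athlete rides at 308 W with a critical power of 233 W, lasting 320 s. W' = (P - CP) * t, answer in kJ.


Above-CP power = 75 W
Duration = 320 s
W' = 75 * 320 = 24000 J
Convert: 24000 / 1000 = 24.0 kJ

24.0 kJ


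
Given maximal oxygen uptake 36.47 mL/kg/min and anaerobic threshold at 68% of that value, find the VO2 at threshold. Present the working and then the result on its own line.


Percentage as decimal = 0.68
VO2 at AT = 36.47 * 0.68 = 24.8 mL/kg/min

24.8 mL/kg/min


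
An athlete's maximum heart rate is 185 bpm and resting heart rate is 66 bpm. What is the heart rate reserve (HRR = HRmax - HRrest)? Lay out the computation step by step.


HRR = HRmax - HRrest
= 185 - 66
= 119 bpm

119 bpm


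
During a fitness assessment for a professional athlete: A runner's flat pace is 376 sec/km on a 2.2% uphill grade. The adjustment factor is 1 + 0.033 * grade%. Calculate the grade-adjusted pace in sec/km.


Factor = 1 + 0.033 * 2.2 = 1.0726
Adjusted pace = 376 * 1.0726
= 403.3 sec/km

403.3 s/km


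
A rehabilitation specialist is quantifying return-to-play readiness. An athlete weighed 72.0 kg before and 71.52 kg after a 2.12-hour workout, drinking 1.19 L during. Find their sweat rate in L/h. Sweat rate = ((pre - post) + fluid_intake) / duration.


Body mass change = 0.48 kg
Total sweat loss = 0.48 + 1.19 = 1.67 L
Rate = 1.67 / 2.12 = 0.788 L/h

0.788 L/h


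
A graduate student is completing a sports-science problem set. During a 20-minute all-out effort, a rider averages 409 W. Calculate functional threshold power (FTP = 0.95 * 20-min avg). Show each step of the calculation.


FTP = 0.95 * 409
= 388.55 W

388.55 W


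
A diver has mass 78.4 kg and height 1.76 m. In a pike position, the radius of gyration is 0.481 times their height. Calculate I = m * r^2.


r = 0.481 * 1.76 = 0.84656 m
I = m * r^2 = 78.4 * 0.716664 = 56.186 kg*m^2

56.186 kg*m^2


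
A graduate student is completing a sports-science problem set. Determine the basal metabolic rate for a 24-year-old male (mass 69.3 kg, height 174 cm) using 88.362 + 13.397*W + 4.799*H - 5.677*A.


BMR = 88.362 + 13.397*69.3 + 4.799*174 - 5.677*24
= 1715.55 kcal/day

1715.55 kcal/day


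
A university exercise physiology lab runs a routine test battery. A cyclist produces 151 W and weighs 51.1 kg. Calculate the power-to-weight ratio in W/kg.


P/W = power / mass
= 151 / 51.1
= 2.955 W/kg

2.955 W/kg


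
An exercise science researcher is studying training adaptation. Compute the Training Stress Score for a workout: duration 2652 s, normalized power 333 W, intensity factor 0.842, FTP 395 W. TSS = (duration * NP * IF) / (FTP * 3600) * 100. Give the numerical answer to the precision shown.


Product = 2652 * 333 * 0.842 = 743583.672
Base = 395 * 3600 = 1422000
TSS = 743583.672 / 1422000 * 100 = 52.29

52.29 TSS


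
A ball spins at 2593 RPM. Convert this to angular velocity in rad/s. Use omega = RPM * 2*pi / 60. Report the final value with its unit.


omega = 2593 * 2 * pi / 60
= 2593 * 6.28318531 / 60
= 16292.3 / 60
= 271.538 rad/s

271.538 rad/s


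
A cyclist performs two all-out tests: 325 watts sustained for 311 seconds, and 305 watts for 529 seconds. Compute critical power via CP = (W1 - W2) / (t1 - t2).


W1 = P1 * t1 = 325 * 311 = 101075 J
W2 = P2 * t2 = 305 * 529 = 161345 J
CP = (101075 - 161345) / (311 - 529)
= 276.47 W

276.47 W


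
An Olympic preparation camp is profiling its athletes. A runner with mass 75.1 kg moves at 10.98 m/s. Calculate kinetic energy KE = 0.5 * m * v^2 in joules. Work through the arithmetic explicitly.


v^2 = 10.98^2 = 120.5604
KE = 0.5 * 75.1 * 120.5604
= 4527.04 J

4527.04 J


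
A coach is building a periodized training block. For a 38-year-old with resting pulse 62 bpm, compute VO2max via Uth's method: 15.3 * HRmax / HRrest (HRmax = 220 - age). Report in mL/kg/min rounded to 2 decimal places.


Step 1: HRmax = 220 - 38 = 182 bpm
Step 2: Ratio = 182 / 62 = 2.9355
Step 3: VO2max = 15.3 * 2.9355 = 44.91 mL/kg/min

44.91 mL/kg/min


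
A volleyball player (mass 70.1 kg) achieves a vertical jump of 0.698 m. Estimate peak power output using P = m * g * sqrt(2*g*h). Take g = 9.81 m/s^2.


2 * g * h = 2 * 9.81 * 0.698 = 13.69476
sqrt(13.69476) = 3.700643 m/s
P = 70.1 * 9.81 * 3.700643 = 2544.86 W

2544.86 W


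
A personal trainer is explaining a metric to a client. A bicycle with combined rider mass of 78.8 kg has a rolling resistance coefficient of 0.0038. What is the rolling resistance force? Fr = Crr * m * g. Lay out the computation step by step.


Fr = 0.0038 * 78.8 * 9.81
= 0.29944 * 9.81
= 2.938 N

2.938 N


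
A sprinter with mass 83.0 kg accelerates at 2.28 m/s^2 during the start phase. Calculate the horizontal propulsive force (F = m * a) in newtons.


F = m * a
= 83.0 * 2.28
= 189.24 N

189.24 N


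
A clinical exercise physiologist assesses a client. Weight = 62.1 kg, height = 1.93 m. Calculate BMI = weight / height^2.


height^2 = 1.93^2 = 3.7249
BMI = 62.1 / 3.7249 = 16.67 kg/m^2

16.67 kg/m^2


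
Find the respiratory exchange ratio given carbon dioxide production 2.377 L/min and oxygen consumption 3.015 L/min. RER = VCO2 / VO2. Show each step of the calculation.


VCO2 = 2.377 L/min
VO2 = 3.015 L/min
RER = 2.377 / 3.015 = 0.7884

0.7884


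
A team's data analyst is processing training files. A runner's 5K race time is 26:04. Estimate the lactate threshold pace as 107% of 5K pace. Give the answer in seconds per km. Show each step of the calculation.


Total race time = 26*60 + 4 = 1564 seconds
5K pace = 1564 / 5 = 312.8 sec/km
LT pace = 312.8 * 1.07 = 334.7 sec/km

334.7 s/km


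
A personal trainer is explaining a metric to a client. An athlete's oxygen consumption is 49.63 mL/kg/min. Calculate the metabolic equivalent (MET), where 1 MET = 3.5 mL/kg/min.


MET = VO2 / 3.5
= 49.63 / 3.5
= 14.18 METs

14.18 METs


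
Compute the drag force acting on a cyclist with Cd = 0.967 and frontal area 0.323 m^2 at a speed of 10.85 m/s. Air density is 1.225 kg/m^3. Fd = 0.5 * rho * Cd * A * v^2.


Step 1: v^2 = 117.7225
Step 2: Fd = 0.5 * 1.225 * 0.967 * 0.323 * 117.7225
= 22.521 N

22.521 N


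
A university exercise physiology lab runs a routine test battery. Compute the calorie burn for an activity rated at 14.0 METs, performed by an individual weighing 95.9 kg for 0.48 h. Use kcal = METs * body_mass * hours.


Product of METs and mass = 14.0 * 95.9 = 1342.6
Total kcal = 1342.6 * 0.48 = 644.45 kcal

644.45 kcal


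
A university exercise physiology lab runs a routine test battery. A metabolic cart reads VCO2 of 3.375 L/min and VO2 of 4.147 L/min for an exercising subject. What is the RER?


RER = VCO2 / VO2 = 3.375 / 4.147 = 0.8138

0.8138


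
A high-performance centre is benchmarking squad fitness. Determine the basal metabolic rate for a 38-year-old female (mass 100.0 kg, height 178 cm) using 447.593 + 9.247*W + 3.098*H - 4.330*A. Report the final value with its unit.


BMR = 447.593 + 9.247*100.0 + 3.098*178 - 4.330*38
= 1759.2 kcal/day

1759.2 kcal/day


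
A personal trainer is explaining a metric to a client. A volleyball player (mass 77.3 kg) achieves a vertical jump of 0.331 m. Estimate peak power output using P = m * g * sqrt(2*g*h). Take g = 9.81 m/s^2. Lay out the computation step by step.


2 * g * h = 2 * 9.81 * 0.331 = 6.49422
sqrt(6.49422) = 2.548376 m/s
P = 77.3 * 9.81 * 2.548376 = 1932.47 W

1932.47 W


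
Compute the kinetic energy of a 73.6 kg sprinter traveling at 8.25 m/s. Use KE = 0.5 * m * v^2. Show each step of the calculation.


Velocity squared = 68.0625
KE = 0.5 * 73.6 * 68.0625 = 2504.7 J

2504.7 J


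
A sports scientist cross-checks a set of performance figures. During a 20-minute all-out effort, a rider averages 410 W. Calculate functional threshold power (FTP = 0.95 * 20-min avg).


FTP = 0.95 * 410
= 389.5 W

389.5 W


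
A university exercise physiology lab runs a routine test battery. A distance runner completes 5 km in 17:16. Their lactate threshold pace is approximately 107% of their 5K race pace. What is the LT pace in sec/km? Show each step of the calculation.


Convert to seconds: 17 min 16 s = 1036 s
Pace per km = 1036 / 5 = 207.2 s/km
LT pace = 207.2 * 1.07 = 221.7 s/km

221.7 s/km


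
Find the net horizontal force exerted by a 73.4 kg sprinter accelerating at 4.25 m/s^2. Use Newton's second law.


Newton's second law: F = m * a
F = 73.4 * 4.25 = 311.95 N

311.95 N


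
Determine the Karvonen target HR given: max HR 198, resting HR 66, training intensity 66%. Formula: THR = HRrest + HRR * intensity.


HRR = HRmax - HRrest = 198 - 66 = 132
THR = 66 + 132 * 0.66
= 153.12 bpm

153.12 bpm


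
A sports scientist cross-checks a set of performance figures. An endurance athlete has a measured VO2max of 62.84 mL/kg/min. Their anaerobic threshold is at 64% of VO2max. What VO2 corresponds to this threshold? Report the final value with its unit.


Anaerobic threshold VO2 = VO2max * 64%
= 62.84 * 0.64
= 40.22 mL/kg/min

40.22 mL/kg/min


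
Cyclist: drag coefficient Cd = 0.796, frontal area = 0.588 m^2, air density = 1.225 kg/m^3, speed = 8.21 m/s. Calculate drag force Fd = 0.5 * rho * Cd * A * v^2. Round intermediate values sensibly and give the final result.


v^2 = 8.21^2 = 67.4041
Fd = 0.5 * 1.225 * 0.796 * 0.588 * 67.4041
= 19.323 N

19.323 N


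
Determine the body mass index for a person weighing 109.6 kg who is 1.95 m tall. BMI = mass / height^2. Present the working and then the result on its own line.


BMI = mass / height^2
= 109.6 / 1.95^2
= 109.6 / 3.8025
= 28.82 kg/m^2

28.82 kg/m^2


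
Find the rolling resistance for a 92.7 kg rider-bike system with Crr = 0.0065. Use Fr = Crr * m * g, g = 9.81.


m * g = 92.7 * 9.81 = 909.387 N
Fr = 0.0065 * 909.387 = 5.911 N

5.911 N


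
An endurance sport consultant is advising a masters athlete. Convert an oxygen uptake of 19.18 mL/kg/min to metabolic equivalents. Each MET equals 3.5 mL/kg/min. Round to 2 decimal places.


One MET = 3.5 mL/kg/min
Number of METs = 19.18 / 3.5
= 5.48 METs

5.48 METs


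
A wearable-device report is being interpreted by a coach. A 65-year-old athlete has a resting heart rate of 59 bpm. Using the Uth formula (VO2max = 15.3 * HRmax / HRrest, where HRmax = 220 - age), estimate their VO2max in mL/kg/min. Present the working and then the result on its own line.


HRmax = 220 - 65 = 155 bpm
Ratio = HRmax / HRrest = 155 / 59 = 2.6271
VO2max = 15.3 * 2.6271 = 40.19 mL/kg/min

40.19 mL/kg/min


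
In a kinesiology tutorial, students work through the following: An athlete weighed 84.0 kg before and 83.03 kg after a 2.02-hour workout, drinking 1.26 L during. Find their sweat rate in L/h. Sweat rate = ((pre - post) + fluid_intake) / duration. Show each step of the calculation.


Body mass change = 0.97 kg
Total sweat loss = 0.97 + 1.26 = 2.23 L
Rate = 2.23 / 2.02 = 1.104 L/h

1.104 L/h


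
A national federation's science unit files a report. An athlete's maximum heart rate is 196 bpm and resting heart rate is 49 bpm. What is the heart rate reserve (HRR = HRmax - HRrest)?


HRR = HRmax - HRrest
= 196 - 49
= 147 bpm

147 bpm


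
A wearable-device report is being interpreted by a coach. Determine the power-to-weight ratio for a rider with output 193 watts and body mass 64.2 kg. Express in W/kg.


P/W = 193 / 64.2 = 3.006 W/kg

3.006 W/kg


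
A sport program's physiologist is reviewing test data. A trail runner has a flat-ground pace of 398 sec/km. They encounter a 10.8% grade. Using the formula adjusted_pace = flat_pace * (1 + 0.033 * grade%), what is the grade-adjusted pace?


Grade factor = 1 + 0.033 * 10.8 = 1.3564
Adjusted = 398 * 1.3564 = 539.85 sec/km

539.85 s/km


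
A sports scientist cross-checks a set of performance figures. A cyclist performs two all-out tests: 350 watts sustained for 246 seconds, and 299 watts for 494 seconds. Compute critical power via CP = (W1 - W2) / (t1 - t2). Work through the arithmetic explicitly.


W1 = P1 * t1 = 350 * 246 = 86100 J
W2 = P2 * t2 = 299 * 494 = 147706 J
CP = (86100 - 147706) / (246 - 494)
= 248.41 W

248.41 W


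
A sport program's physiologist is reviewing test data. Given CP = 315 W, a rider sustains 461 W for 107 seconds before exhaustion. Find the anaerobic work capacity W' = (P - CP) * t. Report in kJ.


Excess power = 461 - 315 = 146 W
Work above CP = 146 * 107 = 15622 J
W' = 15.622 kJ

15.622 kJ


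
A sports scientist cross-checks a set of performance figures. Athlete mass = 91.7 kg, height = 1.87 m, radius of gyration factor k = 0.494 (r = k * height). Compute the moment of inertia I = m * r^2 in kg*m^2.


r = k * height = 0.494 * 1.87 = 0.92378 m
r^2 = 0.92378^2 = 0.853369
I = 91.7 * 0.853369 = 78.254 kg*m^2

78.254 kg*m^2


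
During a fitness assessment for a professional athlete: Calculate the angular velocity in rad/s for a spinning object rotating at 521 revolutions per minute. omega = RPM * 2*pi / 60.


omega = RPM * 2*pi / 60
= 521 * 6.28318531 / 60
= 54.559 rad/s

54.559 rad/s


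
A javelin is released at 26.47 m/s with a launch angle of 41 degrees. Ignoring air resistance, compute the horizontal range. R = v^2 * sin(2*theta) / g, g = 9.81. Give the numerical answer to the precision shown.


Launch speed squared = 700.6609
sin(2 * 41 deg) = 0.990268
Range = 700.6609 * 0.990268 / 9.81
= 70.728 m

70.728 m


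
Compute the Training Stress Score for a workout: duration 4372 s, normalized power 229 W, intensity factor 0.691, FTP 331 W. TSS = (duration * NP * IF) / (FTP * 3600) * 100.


Product = 4372 * 229 * 0.691 = 691820.908
Base = 331 * 3600 = 1191600
TSS = 691820.908 / 1191600 * 100 = 58.06

58.06 TSS


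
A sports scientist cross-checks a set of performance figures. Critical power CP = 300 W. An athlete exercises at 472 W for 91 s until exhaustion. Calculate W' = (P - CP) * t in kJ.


P - CP = 472 - 300 = 172 W
W' = 172 * 91 = 15652 J
= 15652 / 1000 = 15.652 kJ

15.652 kJ


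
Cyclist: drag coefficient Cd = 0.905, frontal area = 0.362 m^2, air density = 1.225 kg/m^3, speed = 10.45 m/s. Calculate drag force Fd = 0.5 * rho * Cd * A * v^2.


v^2 = 10.45^2 = 109.2025
Fd = 0.5 * 1.225 * 0.905 * 0.362 * 109.2025
= 21.913 N

21.913 N


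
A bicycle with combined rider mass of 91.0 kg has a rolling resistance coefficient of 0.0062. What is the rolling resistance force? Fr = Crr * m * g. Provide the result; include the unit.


Fr = 0.0062 * 91.0 * 9.81
= 0.5642 * 9.81
= 5.535 N

5.535 N


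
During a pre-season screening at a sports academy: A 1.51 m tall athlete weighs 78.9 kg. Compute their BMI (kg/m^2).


height^2 = 2.2801 m^2
BMI = 78.9 / 2.2801 = 34.6 kg/m^2

34.6 kg/m^2


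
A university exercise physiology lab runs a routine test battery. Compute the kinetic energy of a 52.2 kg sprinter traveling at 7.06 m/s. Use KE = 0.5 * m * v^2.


Velocity squared = 49.8436
KE = 0.5 * 52.2 * 49.8436 = 1300.92 J

1300.92 J


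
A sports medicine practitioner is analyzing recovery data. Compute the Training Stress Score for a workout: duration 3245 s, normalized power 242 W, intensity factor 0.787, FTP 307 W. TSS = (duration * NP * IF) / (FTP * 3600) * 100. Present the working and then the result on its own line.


Product = 3245 * 242 * 0.787 = 618023.23
Base = 307 * 3600 = 1105200
TSS = 618023.23 / 1105200 * 100 = 55.92

55.92 TSS


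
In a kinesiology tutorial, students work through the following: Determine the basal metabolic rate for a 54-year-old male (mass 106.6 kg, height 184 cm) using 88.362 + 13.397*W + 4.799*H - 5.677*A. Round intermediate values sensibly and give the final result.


BMR = 88.362 + 13.397*106.6 + 4.799*184 - 5.677*54
= 2092.94 kcal/day

2092.94 kcal/day


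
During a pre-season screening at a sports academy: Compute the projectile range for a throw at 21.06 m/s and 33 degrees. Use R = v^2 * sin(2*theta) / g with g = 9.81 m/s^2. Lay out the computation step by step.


Two times the angle = 66 degrees
sin(66) = 0.913545
R = 443.5236 * 0.913545 / 9.81 = 41.303 m

41.303 m


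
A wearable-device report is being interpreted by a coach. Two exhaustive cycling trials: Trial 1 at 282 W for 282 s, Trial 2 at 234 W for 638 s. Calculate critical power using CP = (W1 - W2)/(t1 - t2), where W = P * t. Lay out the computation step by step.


W1 = 282 * 282 = 79524 J
W2 = 234 * 638 = 149292 J
CP = (79524 - 149292) / (282 - 638)
= -69768 / -356
= 195.98 W

195.98 W


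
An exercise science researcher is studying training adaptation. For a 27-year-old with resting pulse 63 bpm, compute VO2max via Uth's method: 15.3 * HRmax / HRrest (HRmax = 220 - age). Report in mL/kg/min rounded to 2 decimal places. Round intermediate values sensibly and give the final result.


Step 1: HRmax = 220 - 27 = 193 bpm
Step 2: Ratio = 193 / 63 = 3.0635
Step 3: VO2max = 15.3 * 3.0635 = 46.87 mL/kg/min

46.87 mL/kg/min


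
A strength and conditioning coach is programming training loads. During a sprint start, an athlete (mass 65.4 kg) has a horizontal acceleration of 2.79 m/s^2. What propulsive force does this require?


Propulsive force = mass * acceleration
= 65.4 kg * 2.79 m/s^2
= 182.47 N

182.47 N


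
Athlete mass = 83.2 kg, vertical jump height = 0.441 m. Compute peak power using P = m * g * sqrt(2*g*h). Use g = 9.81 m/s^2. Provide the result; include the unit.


sqrt(2 * 9.81 * 0.441) = sqrt(8.65242) = 2.9415 m/s
P = 83.2 * 9.81 * 2.9415
= 2400.83 W

2400.83 W


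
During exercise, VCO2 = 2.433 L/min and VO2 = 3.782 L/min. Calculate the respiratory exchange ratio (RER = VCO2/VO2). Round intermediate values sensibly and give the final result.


RER = VCO2 / VO2
= 2.433 / 3.782
= 0.6433

0.6433


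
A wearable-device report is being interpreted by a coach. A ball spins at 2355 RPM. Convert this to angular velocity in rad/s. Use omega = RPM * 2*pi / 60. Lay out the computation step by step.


omega = 2355 * 2 * pi / 60
= 2355 * 6.28318531 / 60
= 14796.901 / 60
= 246.615 rad/s

246.615 rad/s


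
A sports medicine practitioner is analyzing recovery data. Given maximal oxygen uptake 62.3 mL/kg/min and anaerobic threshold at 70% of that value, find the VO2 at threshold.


Percentage as decimal = 0.7
VO2 at AT = 62.3 * 0.7 = 43.61 mL/kg/min

43.61 mL/kg/min


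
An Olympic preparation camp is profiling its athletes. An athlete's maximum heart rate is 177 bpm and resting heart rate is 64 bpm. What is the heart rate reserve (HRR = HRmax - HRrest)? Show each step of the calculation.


HRR = HRmax - HRrest
= 177 - 64
= 113 bpm

113 bpm


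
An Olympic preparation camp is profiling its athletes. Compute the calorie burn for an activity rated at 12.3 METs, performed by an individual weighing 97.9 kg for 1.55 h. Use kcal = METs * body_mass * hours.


Product of METs and mass = 12.3 * 97.9 = 1204.17
Total kcal = 1204.17 * 1.55 = 1866.46 kcal

1866.46 kcal


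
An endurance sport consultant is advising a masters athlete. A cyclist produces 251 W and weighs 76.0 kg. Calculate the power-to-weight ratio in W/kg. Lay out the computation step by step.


P/W = power / mass
= 251 / 76.0
= 3.303 W/kg

3.303 W/kg


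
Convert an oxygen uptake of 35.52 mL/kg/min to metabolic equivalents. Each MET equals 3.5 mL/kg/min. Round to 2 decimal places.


One MET = 3.5 mL/kg/min
Number of METs = 35.52 / 3.5
= 10.15 METs

10.15 METs


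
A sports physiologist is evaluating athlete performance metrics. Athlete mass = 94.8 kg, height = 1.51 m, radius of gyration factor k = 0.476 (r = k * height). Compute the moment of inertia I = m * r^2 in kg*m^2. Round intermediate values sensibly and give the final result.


r = k * height = 0.476 * 1.51 = 0.71876 m
r^2 = 0.71876^2 = 0.516616
I = 94.8 * 0.516616 = 48.975 kg*m^2

48.975 kg*m^2


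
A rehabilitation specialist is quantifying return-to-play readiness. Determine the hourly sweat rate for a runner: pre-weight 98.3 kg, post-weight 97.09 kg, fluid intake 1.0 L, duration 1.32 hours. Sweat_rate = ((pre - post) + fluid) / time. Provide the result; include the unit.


Mass lost = 98.3 - 97.09 = 1.21 kg
Add fluid consumed: 1.21 + 1.0 = 2.21 L total sweat
Sweat rate = 2.21 / 1.32 = 1.674 L/h

1.674 L/h


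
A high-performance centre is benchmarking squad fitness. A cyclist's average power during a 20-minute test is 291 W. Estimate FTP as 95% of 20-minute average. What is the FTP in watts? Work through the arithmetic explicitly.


FTP = 20-min power * 0.95
= 291 * 0.95
= 276.45 W

276.45 W


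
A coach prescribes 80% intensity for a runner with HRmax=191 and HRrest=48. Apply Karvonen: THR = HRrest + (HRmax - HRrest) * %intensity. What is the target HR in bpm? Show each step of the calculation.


Heart rate reserve = 191 - 48 = 143
Intensity fraction = 80 / 100 = 0.8
THR = 48 + 143 * 0.8 = 162.4 bpm

162.4 bpm


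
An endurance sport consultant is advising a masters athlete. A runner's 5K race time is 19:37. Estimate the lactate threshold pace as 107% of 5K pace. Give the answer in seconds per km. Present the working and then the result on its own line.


Total race time = 19*60 + 37 = 1177 seconds
5K pace = 1177 / 5 = 235.4 sec/km
LT pace = 235.4 * 1.07 = 251.88 sec/km

251.88 s/km


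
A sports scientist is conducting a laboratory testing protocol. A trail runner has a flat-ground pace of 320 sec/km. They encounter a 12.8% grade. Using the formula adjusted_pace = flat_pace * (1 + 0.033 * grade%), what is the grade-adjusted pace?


Grade factor = 1 + 0.033 * 12.8 = 1.4224
Adjusted = 320 * 1.4224 = 455.17 sec/km

455.17 s/km


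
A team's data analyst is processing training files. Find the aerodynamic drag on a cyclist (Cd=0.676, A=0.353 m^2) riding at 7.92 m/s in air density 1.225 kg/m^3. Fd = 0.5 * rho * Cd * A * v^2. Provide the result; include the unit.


Fd = 0.5 * 1.225 * 0.676 * 0.353 * 7.92^2
= 0.5 * 1.225 * 0.676 * 0.353 * 62.7264
= 9.168 N

9.168 N


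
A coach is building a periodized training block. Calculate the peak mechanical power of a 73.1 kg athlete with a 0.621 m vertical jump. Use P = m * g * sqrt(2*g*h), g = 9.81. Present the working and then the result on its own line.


First, sqrt(2gh) = sqrt(2 * 9.81 * 0.621)
= sqrt(12.18402) = 3.490562 m/s
Power = 73.1 * 9.81 * 3.490562 = 2503.12 W

2503.12 W


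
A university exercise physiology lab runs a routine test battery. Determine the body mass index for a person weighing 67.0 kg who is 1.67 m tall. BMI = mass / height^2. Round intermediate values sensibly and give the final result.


BMI = mass / height^2
= 67.0 / 1.67^2
= 67.0 / 2.7889
= 24.02 kg/m^2

24.02 kg/m^2


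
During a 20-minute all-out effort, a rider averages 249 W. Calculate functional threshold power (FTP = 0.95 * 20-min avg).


FTP = 0.95 * 249
= 236.55 W

236.55 W


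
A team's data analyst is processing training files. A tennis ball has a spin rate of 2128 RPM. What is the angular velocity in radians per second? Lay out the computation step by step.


Convert RPM to rad/s: multiply by 2*pi and divide by 60
omega = 2128 * 2 * pi / 60
= 222.844 rad/s

222.844 rad/s


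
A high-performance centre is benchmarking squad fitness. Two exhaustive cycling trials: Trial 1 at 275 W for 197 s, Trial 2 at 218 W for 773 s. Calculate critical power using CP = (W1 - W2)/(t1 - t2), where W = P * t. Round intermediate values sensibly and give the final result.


W1 = 275 * 197 = 54175 J
W2 = 218 * 773 = 168514 J
CP = (54175 - 168514) / (197 - 773)
= -114339 / -576
= 198.51 W

198.51 W


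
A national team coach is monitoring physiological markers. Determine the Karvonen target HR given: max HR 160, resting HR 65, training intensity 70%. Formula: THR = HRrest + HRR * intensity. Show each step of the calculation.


HRR = HRmax - HRrest = 160 - 65 = 95
THR = 65 + 95 * 0.7
= 131.5 bpm

131.5 bpm


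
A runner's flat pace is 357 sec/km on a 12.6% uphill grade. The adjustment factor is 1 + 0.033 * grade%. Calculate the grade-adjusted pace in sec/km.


Factor = 1 + 0.033 * 12.6 = 1.4158
Adjusted pace = 357 * 1.4158
= 505.44 sec/km

505.44 s/km


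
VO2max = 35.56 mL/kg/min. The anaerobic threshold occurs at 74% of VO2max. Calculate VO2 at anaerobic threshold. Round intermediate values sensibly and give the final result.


AT fraction = 74 / 100 = 0.74
AT VO2 = 35.56 * 0.74
= 26.31 mL/kg/min

26.31 mL/kg/min


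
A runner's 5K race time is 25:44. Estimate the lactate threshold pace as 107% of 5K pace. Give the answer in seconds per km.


Total race time = 25*60 + 44 = 1544 seconds
5K pace = 1544 / 5 = 308.8 sec/km
LT pace = 308.8 * 1.07 = 330.42 sec/km

330.42 s/km


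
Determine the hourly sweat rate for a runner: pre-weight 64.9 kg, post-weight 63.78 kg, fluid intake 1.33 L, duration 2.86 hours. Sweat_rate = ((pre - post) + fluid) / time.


Mass lost = 64.9 - 63.78 = 1.12 kg
Add fluid consumed: 1.12 + 1.33 = 2.45 L total sweat
Sweat rate = 2.45 / 2.86 = 0.857 L/h

0.857 L/h


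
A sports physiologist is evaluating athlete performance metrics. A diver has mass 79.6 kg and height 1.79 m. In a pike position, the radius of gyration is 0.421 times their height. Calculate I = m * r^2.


r = 0.421 * 1.79 = 0.75359 m
I = m * r^2 = 79.6 * 0.567898 = 45.205 kg*m^2

45.205 kg*m^2


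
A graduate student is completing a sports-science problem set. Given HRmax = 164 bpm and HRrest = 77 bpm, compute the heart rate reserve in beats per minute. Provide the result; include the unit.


Heart rate reserve = maximum HR minus resting HR
HRR = 164 - 77 = 87 bpm

87 bpm


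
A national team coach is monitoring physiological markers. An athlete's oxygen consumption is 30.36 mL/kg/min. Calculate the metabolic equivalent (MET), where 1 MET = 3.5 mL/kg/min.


MET = VO2 / 3.5
= 30.36 / 3.5
= 8.67 METs

8.67 METs


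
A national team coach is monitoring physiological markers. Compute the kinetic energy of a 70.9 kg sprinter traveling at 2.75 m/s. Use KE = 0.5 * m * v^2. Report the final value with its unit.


Velocity squared = 7.5625
KE = 0.5 * 70.9 * 7.5625 = 268.09 J

268.09 J


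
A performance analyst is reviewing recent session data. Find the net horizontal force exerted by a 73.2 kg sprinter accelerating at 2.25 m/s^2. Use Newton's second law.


Newton's second law: F = m * a
F = 73.2 * 2.25 = 164.7 N

164.7 N


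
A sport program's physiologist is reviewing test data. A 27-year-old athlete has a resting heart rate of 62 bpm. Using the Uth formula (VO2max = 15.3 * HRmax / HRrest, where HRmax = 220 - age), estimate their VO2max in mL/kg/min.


HRmax = 220 - 27 = 193 bpm
Ratio = HRmax / HRrest = 193 / 62 = 3.1129
VO2max = 15.3 * 3.1129 = 47.63 mL/kg/min

47.63 mL/kg/min


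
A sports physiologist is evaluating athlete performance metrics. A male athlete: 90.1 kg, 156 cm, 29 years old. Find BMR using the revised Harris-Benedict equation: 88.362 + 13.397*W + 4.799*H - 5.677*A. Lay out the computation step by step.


Intercept = 88.362
Weight contribution = 13.397 * 90.1 = 1207.0697
Height contribution = 4.799 * 156 = 748.644
Age contribution = 5.677 * 29 = 164.633
BMR = 88.362 + 1207.0697 + 748.644 - 164.633
= 1879.44 kcal/day

1879.44 kcal/day


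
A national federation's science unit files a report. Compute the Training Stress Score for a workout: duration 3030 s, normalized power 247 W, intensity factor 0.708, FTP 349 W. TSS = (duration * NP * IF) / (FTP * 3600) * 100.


Product = 3030 * 247 * 0.708 = 529874.28
Base = 349 * 3600 = 1256400
TSS = 529874.28 / 1256400 * 100 = 42.17

42.17 TSS


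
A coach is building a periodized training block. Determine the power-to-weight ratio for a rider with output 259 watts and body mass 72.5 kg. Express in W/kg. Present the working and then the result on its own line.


P/W = 259 / 72.5 = 3.572 W/kg

3.572 W/kg


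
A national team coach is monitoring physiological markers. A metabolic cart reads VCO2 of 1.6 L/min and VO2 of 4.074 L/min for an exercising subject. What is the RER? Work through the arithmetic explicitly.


RER = VCO2 / VO2 = 1.6 / 4.074 = 0.3927

0.3927


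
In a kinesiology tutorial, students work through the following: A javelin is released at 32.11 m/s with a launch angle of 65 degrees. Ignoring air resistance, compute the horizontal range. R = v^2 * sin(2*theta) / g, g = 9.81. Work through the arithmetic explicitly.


Launch speed squared = 1031.0521
sin(2 * 65 deg) = 0.766044
Range = 1031.0521 * 0.766044 / 9.81
= 80.513 m

80.513 m


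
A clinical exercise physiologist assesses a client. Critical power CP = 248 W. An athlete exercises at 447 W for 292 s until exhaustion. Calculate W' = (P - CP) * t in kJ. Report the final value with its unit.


P - CP = 447 - 248 = 199 W
W' = 199 * 292 = 58108 J
= 58108 / 1000 = 58.108 kJ

58.108 kJ


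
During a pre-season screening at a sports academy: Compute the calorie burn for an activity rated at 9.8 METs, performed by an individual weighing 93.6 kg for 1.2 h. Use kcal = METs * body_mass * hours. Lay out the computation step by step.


Product of METs and mass = 9.8 * 93.6 = 917.28
Total kcal = 917.28 * 1.2 = 1100.74 kcal

1100.74 kcal


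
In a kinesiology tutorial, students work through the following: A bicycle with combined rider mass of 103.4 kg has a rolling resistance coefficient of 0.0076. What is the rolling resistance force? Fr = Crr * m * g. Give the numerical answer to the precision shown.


Fr = 0.0076 * 103.4 * 9.81
= 0.78584 * 9.81
= 7.709 N

7.709 N


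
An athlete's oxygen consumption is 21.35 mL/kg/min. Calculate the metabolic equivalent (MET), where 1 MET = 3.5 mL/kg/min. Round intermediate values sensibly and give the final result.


MET = VO2 / 3.5
= 21.35 / 3.5
= 6.1 METs

6.1 METs


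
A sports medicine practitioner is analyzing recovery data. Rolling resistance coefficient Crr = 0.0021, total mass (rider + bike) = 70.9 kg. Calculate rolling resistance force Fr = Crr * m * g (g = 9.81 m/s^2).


Fr = Crr * m * g
= 0.0021 * 70.9 * 9.81
= 1.461 N

1.461 N


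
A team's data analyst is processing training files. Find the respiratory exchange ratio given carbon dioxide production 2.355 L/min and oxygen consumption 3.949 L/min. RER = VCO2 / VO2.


VCO2 = 2.355 L/min
VO2 = 3.949 L/min
RER = 2.355 / 3.949 = 0.5964

0.5964


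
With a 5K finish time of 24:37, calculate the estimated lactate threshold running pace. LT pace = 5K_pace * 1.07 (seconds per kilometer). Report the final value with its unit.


Race duration = 1477 s for 5 km
Average pace = 1477 / 5 = 295.4 s/km
LT pace = 295.4 * 1.07
= 316.08 s/km

316.08 s/km


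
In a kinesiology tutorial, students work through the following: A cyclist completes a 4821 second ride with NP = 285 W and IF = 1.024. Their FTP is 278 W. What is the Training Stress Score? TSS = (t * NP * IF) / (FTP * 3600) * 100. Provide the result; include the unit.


t * NP * IF = 4821 * 285 * 1.024 = 1406960.64
FTP * 3600 = 1000800
TSS = (1406960.64 / 1000800) * 100 = 140.58

140.58 TSS


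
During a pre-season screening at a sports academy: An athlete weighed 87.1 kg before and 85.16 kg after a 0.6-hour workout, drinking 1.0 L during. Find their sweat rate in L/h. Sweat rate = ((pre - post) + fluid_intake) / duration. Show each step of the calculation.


Body mass change = 1.94 kg
Total sweat loss = 1.94 + 1.0 = 2.94 L
Rate = 2.94 / 0.6 = 4.9 L/h

4.9 L/h


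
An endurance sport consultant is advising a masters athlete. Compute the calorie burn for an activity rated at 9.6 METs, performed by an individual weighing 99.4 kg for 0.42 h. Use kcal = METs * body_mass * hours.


Product of METs and mass = 9.6 * 99.4 = 954.24
Total kcal = 954.24 * 0.42 = 400.78 kcal

400.78 kcal


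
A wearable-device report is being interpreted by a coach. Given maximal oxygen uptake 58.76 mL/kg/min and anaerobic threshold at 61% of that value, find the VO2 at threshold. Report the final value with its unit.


Percentage as decimal = 0.61
VO2 at AT = 58.76 * 0.61 = 35.84 mL/kg/min

35.84 mL/kg/min


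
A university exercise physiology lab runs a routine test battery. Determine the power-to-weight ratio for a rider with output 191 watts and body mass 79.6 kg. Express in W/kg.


P/W = 191 / 79.6 = 2.399 W/kg

2.399 W/kg


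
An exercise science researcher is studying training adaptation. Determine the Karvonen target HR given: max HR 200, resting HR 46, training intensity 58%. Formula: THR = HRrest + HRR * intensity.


HRR = HRmax - HRrest = 200 - 46 = 154
THR = 46 + 154 * 0.58
= 135.32 bpm

135.32 bpm


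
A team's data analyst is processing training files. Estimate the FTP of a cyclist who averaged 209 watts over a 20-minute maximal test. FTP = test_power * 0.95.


FTP = 209 * 0.95 = 198.55 W

198.55 W


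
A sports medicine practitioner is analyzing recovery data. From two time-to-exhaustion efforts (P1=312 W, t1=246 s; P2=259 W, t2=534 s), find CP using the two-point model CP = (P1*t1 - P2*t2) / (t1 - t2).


Work in trial 1 = 76752 J
Work in trial 2 = 138306 J
Delta work = -61554 J
Delta time = -288 s
CP = -61554 / -288 = 213.73 W

213.73 W


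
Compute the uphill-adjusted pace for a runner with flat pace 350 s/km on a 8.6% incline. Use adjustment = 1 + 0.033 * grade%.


Adjustment factor = 1 + 0.033 * 8.6 = 1.2838
Grade-adjusted pace = 350 * 1.2838 = 449.33 s/km

449.33 s/km


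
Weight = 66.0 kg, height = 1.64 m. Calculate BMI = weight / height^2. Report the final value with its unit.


height^2 = 1.64^2 = 2.6896
BMI = 66.0 / 2.6896 = 24.54 kg/m^2

24.54 kg/m^2


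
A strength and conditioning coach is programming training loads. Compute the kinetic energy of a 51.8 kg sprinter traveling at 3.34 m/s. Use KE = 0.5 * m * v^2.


Velocity squared = 11.1556
KE = 0.5 * 51.8 * 11.1556 = 288.93 J

288.93 J


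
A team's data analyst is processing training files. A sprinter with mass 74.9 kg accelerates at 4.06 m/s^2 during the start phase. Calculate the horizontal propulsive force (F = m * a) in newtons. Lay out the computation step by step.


F = m * a
= 74.9 * 4.06
= 304.09 N

304.09 N


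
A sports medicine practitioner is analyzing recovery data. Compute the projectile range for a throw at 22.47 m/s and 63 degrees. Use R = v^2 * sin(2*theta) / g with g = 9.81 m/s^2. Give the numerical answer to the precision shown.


Two times the angle = 126 degrees
sin(126) = 0.809017
R = 504.9009 * 0.809017 / 9.81 = 41.638 m

41.638 m


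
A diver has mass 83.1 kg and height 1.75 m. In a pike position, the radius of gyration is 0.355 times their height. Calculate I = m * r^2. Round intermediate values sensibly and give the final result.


r = 0.355 * 1.75 = 0.62125 m
I = m * r^2 = 83.1 * 0.385952 = 32.073 kg*m^2

32.073 kg*m^2


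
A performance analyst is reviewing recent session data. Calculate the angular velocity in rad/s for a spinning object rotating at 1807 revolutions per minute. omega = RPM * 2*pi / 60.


omega = RPM * 2*pi / 60
= 1807 * 6.28318531 / 60
= 189.229 rad/s

189.229 rad/s


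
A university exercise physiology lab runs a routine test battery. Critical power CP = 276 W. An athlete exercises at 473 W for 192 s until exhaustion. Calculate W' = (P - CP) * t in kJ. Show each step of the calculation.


P - CP = 473 - 276 = 197 W
W' = 197 * 192 = 37824 J
= 37824 / 1000 = 37.824 kJ

37.824 kJ


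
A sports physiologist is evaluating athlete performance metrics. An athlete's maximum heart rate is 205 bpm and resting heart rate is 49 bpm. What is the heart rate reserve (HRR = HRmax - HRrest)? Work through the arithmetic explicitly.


HRR = HRmax - HRrest
= 205 - 49
= 156 bpm

156 bpm


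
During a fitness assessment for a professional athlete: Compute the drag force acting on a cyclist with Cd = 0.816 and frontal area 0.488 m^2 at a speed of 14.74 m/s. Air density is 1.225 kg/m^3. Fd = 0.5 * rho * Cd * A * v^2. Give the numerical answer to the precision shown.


Step 1: v^2 = 217.2676
Step 2: Fd = 0.5 * 1.225 * 0.816 * 0.488 * 217.2676
= 52.992 N

52.992 N


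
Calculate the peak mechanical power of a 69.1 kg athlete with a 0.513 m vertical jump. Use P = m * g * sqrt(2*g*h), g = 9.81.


First, sqrt(2gh) = sqrt(2 * 9.81 * 0.513)
= sqrt(10.06506) = 3.172548 m/s
Power = 69.1 * 9.81 * 3.172548 = 2150.58 W

2150.58 W


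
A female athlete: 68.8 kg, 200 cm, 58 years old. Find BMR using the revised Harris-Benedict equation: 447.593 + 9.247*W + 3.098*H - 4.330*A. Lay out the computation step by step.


Intercept = 447.593
Weight contribution = 9.247 * 68.8 = 636.1936
Height contribution = 3.098 * 200 = 619.6
Age contribution = 4.33 * 58 = 251.14
BMR = 447.593 + 636.1936 + 619.6 - 251.14
= 1452.25 kcal/day

1452.25 kcal/day


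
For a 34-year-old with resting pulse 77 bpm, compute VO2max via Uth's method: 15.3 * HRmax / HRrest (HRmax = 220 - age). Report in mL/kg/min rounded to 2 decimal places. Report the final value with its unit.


Step 1: HRmax = 220 - 34 = 186 bpm
Step 2: Ratio = 186 / 77 = 2.4156
Step 3: VO2max = 15.3 * 2.4156 = 36.96 mL/kg/min

36.96 mL/kg/min


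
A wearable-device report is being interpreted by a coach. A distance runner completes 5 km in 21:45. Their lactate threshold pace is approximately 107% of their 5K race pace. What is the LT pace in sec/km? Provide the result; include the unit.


Convert to seconds: 21 min 45 s = 1305 s
Pace per km = 1305 / 5 = 261.0 s/km
LT pace = 261.0 * 1.07 = 279.27 s/km

279.27 s/km
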